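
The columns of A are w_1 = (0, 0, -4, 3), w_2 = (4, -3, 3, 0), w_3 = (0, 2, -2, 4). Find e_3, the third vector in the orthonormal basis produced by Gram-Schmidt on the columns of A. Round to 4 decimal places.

e_3 = (0.1218, 0.6250, 0.4627, 0.6169)

e_1 = w_1/‖w_1‖ = (0, 0, -4, 3)/5.0000 = (0.0000, 0.0000, -0.8000, 0.6000).
r_{12} = e_1·w_2 = -2.4000.
u_2 = w_2 + 2.4000·e_1 = (4.0000, -3.0000, 1.0800, 1.4400).
‖u_2‖ = 5.3141, so e_2 = (0.7527, -0.5645, 0.2032, 0.2710).
r_{13} = e_1·w_3 = 4.0000; r_{23} = e_2·w_3 = -0.4516.
u_3 = w_3 − 4.0000·e_1 + 0.4516·e_2 = (0.3399, 1.7450, 1.2918, 1.7224).
‖u_3‖ = 2.7921, so e_3 = (0.1218, 0.6250, 0.4627, 0.6169).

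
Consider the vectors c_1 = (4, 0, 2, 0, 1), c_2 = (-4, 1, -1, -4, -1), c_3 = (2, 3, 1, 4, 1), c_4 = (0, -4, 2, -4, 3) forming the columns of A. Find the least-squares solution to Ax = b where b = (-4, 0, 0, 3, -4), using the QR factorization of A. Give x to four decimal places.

e_1 = c_1/‖c_1‖ = (4, 0, 2, 0, 1)/4.5826 = (0.8729, 0.0000, 0.4364, 0.0000, 0.2182).
r_{12} = e_1·c_2 = -4.1461.
u_2 = c_2 + 4.1461·e_1 = (-0.3810, 1.0000, 0.8095, -4.0000, -0.0952).
‖u_2‖ = 4.2201, so e_2 = (-0.0903, 0.2370, 0.1918, -0.9478, -0.0226).
r_{13} = e_1·c_3 = 2.4004; r_{23} = e_2·c_3 = -3.0918.
u_3 = c_3 − 2.4004·e_1 + 3.0918·e_2 = (-0.3743, 3.7326, 0.5455, 1.0695, 0.4064).
‖u_3‖ = 3.9597, so e_3 = (-0.0945, 0.9427, 0.1378, 0.2701, 0.1026).
r_{14} = e_1·c_4 = 1.5275; r_{24} = e_2·c_4 = 3.1595; r_{34} = e_3·c_4 = -4.2676.
u_4 = c_4 − 1.5275·e_1 − 3.1595·e_2 + 4.2676·e_3 = (-1.4516, -0.7258, 1.3151, 0.1473, 3.1760).
‖u_4‖ = 3.8042, so e_4 = (-0.3816, -0.1908, 0.3457, 0.0387, 0.8349).
Qᵀb = (-4.3644, -2.3922, 0.7779, -1.6970).
Back-substitute: x_4 = -1.6970/3.8042 = -0.4461.
x_3 = (0.7779 + 4.2676·(-0.4461))/3.9597 = -0.2843.
x_2 = (-2.3922 + 3.0918·(-0.2843) − 3.1595·(-0.4461))/4.2201 = -0.4412.
x_1 = (-4.3644 + 4.1461·(-0.4412) − 2.4004·(-0.2843) − 1.5275·(-0.4461))/4.5826 = -1.0539.

x = (-1.0539, -0.4412, -0.2843, -0.4461)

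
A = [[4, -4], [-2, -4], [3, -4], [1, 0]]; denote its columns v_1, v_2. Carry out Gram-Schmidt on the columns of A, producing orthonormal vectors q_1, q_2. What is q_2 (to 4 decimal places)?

q_2 = (-0.2265, -0.9058, -0.3397, 0.1132)

v_1 = (4, -2, 3, 1); ‖v_1‖ = 5.4772, so q_1 = (0.7303, -0.3651, 0.5477, 0.1826).
q_1·v_2 = 0.7303·(-4) + (-0.3651)·(-4) + 0.5477·(-4) + 0.1826·0 = -3.6515.
u_2 = v_2 + 3.6515·q_1 = (-1.3333, -5.3333, -2.0000, 0.6667).
‖u_2‖ = 5.8878, so q_2 = (-0.2265, -0.9058, -0.3397, 0.1132).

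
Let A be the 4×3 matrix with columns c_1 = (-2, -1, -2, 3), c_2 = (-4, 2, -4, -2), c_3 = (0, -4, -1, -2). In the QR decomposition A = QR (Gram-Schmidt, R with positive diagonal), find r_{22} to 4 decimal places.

r_{22} = 6.0369

e_1 = c_1/‖c_1‖ = (-2, -1, -2, 3)/4.2426 = (-0.4714, -0.2357, -0.4714, 0.7071).
r_{12} = e_1·c_2 = 1.8856.
u_2 = c_2 − 1.8856·e_1 = (-3.1111, 2.4444, -3.1111, -3.3333).
r_{22} = ‖u_2‖ = 6.0369.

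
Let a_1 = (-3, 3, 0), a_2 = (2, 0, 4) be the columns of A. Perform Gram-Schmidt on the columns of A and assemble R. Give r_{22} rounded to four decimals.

a_1 = (-3, 3, 0); ‖a_1‖ = 4.2426, so e_1 = (-0.7071, 0.7071, 0.0000).
e_1·a_2 = (-0.7071)·2 + 0.7071·0 + 0.0000·4 = -1.4142.
u_2 = a_2 + 1.4142·e_1 = (1.0000, 1.0000, 4.0000).
r_{22} = ‖u_2‖ = 4.2426.

r_{22} = 4.2426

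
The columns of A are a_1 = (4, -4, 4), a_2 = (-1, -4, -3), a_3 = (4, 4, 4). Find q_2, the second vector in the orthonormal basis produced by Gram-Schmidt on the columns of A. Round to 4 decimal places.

q_2 = (-0.1961, -0.7845, -0.5883)

a_1 = (4, -4, 4); ‖a_1‖ = 6.9282, so q_1 = (0.5774, -0.5774, 0.5774).
q_1·a_2 = 0.5774·(-1) + (-0.5774)·(-4) + 0.5774·(-3) = 0.0000.
u_2 = a_2 − 0.0000·q_1 = (-1.0000, -4.0000, -3.0000).
‖u_2‖ = 5.0990, so q_2 = (-0.1961, -0.7845, -0.5883).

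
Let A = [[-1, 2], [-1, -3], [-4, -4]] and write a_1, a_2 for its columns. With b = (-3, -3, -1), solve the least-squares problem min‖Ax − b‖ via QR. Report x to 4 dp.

a_1 = (-1, -1, -4); ‖a_1‖ = 4.2426, so e_1 = (-0.2357, -0.2357, -0.9428).
e_1·a_2 = (-0.2357)·2 + (-0.2357)·(-3) + (-0.9428)·(-4) = 4.0069.
u_2 = a_2 − 4.0069·e_1 = (2.9444, -2.0556, -0.2222).
‖u_2‖ = 3.5978, so e_2 = (0.8184, -0.5713, -0.0618).
Qᵀb = (2.3570, -0.6794).
Back-substitute: x_2 = -0.6794/3.5978 = -0.1888.
x_1 = (2.3570 − 4.0069·(-0.1888))/4.2426 = 0.7339.

x = (0.7339, -0.1888)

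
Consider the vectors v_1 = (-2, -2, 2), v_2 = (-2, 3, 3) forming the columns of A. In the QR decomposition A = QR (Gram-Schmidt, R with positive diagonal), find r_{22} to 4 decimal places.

v_1 = (-2, -2, 2); ‖v_1‖ = 3.4641, so e_1 = (-0.5774, -0.5774, 0.5774).
e_1·v_2 = (-0.5774)·(-2) + (-0.5774)·3 + 0.5774·3 = 1.1547.
u_2 = v_2 − 1.1547·e_1 = (-1.3333, 3.6667, 2.3333).
r_{22} = ‖u_2‖ = 4.5461.

r_{22} = 4.5461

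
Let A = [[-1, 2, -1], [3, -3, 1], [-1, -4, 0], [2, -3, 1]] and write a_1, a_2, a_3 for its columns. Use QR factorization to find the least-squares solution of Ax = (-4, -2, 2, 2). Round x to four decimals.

x = (-2.8618, 0.1951, 7.5772)

e_1 = a_1/‖a_1‖ = (-1, 3, -1, 2)/3.8730 = (-0.2582, 0.7746, -0.2582, 0.5164).
r_{12} = e_1·a_2 = -3.3566.
u_2 = a_2 + 3.3566·e_1 = (1.1333, -0.4000, -4.8667, -1.2667).
‖u_2‖ = 5.1704, so e_2 = (0.2192, -0.0774, -0.9413, -0.2450).
r_{13} = e_1·a_3 = 1.5492; r_{23} = e_2·a_3 = -0.5415.
u_3 = a_3 − 1.5492·e_1 + 0.5415·e_2 = (-0.4813, -0.2419, -0.1097, 0.0673).
‖u_3‖ = 0.5538, so e_3 = (-0.8690, -0.4368, -0.1981, 0.1216).
Qᵀb = (0.0000, -3.0945, 4.1965).
Back-substitute: x_3 = 4.1965/0.5538 = 7.5772.
x_2 = (-3.0945 + 0.5415·7.5772)/5.1704 = 0.1951.
x_1 = (0.0000 + 3.3566·0.1951 − 1.5492·7.5772)/3.8730 = -2.8618.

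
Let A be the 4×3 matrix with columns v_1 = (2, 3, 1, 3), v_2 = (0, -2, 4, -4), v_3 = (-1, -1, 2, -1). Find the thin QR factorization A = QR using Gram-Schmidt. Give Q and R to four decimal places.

e_1 = v_1/‖v_1‖ = (2, 3, 1, 3)/4.7958 = (0.4170, 0.6255, 0.2085, 0.6255).
r_{12} = e_1·v_2 = -2.9192.
u_2 = v_2 + 2.9192·e_1 = (1.2174, -0.1739, 4.6087, -2.1739).
‖u_2‖ = 5.2420, so e_2 = (0.2322, -0.0332, 0.8792, -0.4147).
r_{13} = e_1·v_3 = -1.2511; r_{23} = e_2·v_3 = 1.9740.
u_3 = v_3 + 1.2511·e_1 − 1.9740·e_2 = (-0.9367, -0.1519, 0.5253, 0.6013).
‖u_3‖ = 1.2402, so e_3 = (-0.7553, -0.1225, 0.4236, 0.4848).

Q = [[0.4170, 0.2322, -0.7553], [0.6255, -0.0332, -0.1225], [0.2085, 0.8792, 0.4236], [0.6255, -0.4147, 0.4848]], R = [[4.7958, -2.9192, -1.2511], [0.0000, 5.2420, 1.9740], [0.0000, 0.0000, 1.2402]]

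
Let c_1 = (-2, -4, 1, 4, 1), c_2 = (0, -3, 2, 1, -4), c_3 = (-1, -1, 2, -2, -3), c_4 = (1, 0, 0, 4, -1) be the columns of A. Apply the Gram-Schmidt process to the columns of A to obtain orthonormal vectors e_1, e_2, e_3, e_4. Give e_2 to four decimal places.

c_1 = (-2, -4, 1, 4, 1); ‖c_1‖ = 6.1644, so e_1 = (-0.3244, -0.6489, 0.1622, 0.6489, 0.1622).
e_1·c_2 = (-0.3244)·0 + (-0.6489)·(-3) + 0.1622·2 + 0.6489·1 + 0.1622·(-4) = 2.2711.
u_2 = c_2 − 2.2711·e_1 = (0.7368, -1.5263, 1.6316, -0.4737, -4.3684).
‖u_2‖ = 4.9842, so e_2 = (0.1478, -0.3062, 0.3274, -0.0950, -0.8765).

e_2 = (0.1478, -0.3062, 0.3274, -0.0950, -0.8765)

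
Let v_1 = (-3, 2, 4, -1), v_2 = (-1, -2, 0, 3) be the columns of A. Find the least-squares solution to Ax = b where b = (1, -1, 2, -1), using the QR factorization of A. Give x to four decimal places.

x = (0.1188, -0.1089)

v_1 = (-3, 2, 4, -1); ‖v_1‖ = 5.4772, so e_1 = (-0.5477, 0.3651, 0.7303, -0.1826).
e_1·v_2 = (-0.5477)·(-1) + 0.3651·(-2) + 0.7303·0 + (-0.1826)·3 = -0.7303.
u_2 = v_2 + 0.7303·e_1 = (-1.4000, -1.7333, 0.5333, 2.8667).
‖u_2‖ = 3.6697, so e_2 = (-0.3815, -0.4723, 0.1453, 0.7812).
Qᵀb = (0.7303, -0.3997).
Back-substitute: x_2 = -0.3997/3.6697 = -0.1089.
x_1 = (0.7303 + 0.7303·(-0.1089))/5.4772 = 0.1188.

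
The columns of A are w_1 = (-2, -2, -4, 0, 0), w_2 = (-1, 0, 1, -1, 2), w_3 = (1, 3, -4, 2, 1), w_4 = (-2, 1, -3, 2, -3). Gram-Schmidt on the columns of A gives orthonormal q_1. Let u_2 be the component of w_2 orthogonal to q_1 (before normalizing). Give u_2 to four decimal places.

q_1 = w_1/‖w_1‖ = (-2, -2, -4, 0, 0)/4.8990 = (-0.4082, -0.4082, -0.8165, 0.0000, 0.0000).
r_{12} = q_1·w_2 = -0.4082.
u_2 = w_2 + 0.4082·q_1 = (-1.1667, -0.1667, 0.6667, -1.0000, 2.0000).

u_2 = (-1.1667, -0.1667, 0.6667, -1.0000, 2.0000)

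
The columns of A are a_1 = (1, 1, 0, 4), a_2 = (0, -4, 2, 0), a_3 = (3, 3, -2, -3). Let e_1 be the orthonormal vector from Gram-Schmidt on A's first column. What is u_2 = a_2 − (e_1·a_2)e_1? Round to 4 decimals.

u_2 = (0.2222, -3.7778, 2.0000, 0.8889)

e_1 = a_1/‖a_1‖ = (1, 1, 0, 4)/4.2426 = (0.2357, 0.2357, 0.0000, 0.9428).
r_{12} = e_1·a_2 = -0.9428.
u_2 = a_2 + 0.9428·e_1 = (0.2222, -3.7778, 2.0000, 0.8889).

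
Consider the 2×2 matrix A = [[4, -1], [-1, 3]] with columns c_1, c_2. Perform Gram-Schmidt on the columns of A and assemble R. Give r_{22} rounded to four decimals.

c_1 = (4, -1); ‖c_1‖ = 4.1231, so q_1 = (0.9701, -0.2425).
q_1·c_2 = 0.9701·(-1) + (-0.2425)·3 = -1.6977.
u_2 = c_2 + 1.6977·q_1 = (0.6471, 2.5882).
r_{22} = ‖u_2‖ = 2.6679.

r_{22} = 2.6679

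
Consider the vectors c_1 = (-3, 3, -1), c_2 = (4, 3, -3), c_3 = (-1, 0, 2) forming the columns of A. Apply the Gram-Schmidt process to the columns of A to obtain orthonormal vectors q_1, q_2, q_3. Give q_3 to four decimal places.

q_3 = (0.2361, 0.5115, 0.8262)

c_1 = (-3, 3, -1); ‖c_1‖ = 4.3589, so q_1 = (-0.6882, 0.6882, -0.2294).
q_1·c_2 = (-0.6882)·4 + 0.6882·3 + (-0.2294)·(-3) = 0.0000.
u_2 = c_2 − 0.0000·q_1 = (4.0000, 3.0000, -3.0000).
‖u_2‖ = 5.8310, so q_2 = (0.6860, 0.5145, -0.5145).
q_1·c_3 = (-0.6882)·(-1) + 0.6882·0 + (-0.2294)·2 = 0.2294; q_2·c_3 = 0.6860·(-1) + 0.5145·0 + (-0.5145)·2 = -1.7150.
u_3 = c_3 − 0.2294·q_1 + 1.7150·q_2 = (0.3344, 0.7245, 1.1703).
‖u_3‖ = 1.4164, so q_3 = (0.2361, 0.5115, 0.8262).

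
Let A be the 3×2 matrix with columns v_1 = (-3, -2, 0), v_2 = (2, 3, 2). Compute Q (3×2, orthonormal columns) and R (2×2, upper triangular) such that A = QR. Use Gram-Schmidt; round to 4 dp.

Q = [[-0.8321, -0.3161], [-0.5547, 0.4741], [0.0000, 0.8218]], R = [[3.6056, -3.3282], [0.0000, 2.4337]]

q_1 = v_1/‖v_1‖ = (-3, -2, 0)/3.6056 = (-0.8321, -0.5547, 0.0000).
r_{12} = q_1·v_2 = -3.3282.
u_2 = v_2 + 3.3282·q_1 = (-0.7692, 1.1538, 2.0000).
‖u_2‖ = 2.4337, so q_2 = (-0.3161, 0.4741, 0.8218).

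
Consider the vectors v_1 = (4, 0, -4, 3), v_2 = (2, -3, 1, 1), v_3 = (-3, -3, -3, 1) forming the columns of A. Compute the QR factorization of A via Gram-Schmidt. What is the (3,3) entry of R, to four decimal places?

r_{33} = 5.2691

v_1 = (4, 0, -4, 3); ‖v_1‖ = 6.4031, so q_1 = (0.6247, 0.0000, -0.6247, 0.4685).
q_1·v_2 = 0.6247·2 + 0.0000·(-3) + (-0.6247)·1 + 0.4685·1 = 1.0932.
u_2 = v_2 − 1.0932·q_1 = (1.3171, -3.0000, 1.6829, 0.4878).
‖u_2‖ = 3.7155, so q_2 = (0.3545, -0.8074, 0.4529, 0.1313).
q_1·v_3 = 0.6247·(-3) + 0.0000·(-3) + (-0.6247)·(-3) + 0.4685·1 = 0.4685; q_2·v_3 = 0.3545·(-3) + (-0.8074)·(-3) + 0.4529·(-3) + 0.1313·1 = 0.1313.
u_3 = v_3 − 0.4685·q_1 − 0.1313·q_2 = (-3.3392, -2.8940, -2.7668, 0.7633).
r_{33} = ‖u_3‖ = 5.2691.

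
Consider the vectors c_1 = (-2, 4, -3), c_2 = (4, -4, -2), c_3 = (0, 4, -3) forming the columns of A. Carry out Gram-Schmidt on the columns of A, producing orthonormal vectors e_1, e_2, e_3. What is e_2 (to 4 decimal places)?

e_2 = (0.5536, -0.3045, -0.7751)

e_1 = c_1/‖c_1‖ = (-2, 4, -3)/5.3852 = (-0.3714, 0.7428, -0.5571).
r_{12} = e_1·c_2 = -3.3425.
u_2 = c_2 + 3.3425·e_1 = (2.7586, -1.5172, -3.8621).
‖u_2‖ = 4.9827, so e_2 = (0.5536, -0.3045, -0.7751).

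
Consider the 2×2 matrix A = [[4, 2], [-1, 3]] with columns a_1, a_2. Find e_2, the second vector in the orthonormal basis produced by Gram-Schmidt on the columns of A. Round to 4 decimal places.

e_2 = (0.2425, 0.9701)

e_1 = a_1/‖a_1‖ = (4, -1)/4.1231 = (0.9701, -0.2425).
r_{12} = e_1·a_2 = 1.2127.
u_2 = a_2 − 1.2127·e_1 = (0.8235, 3.2941).
‖u_2‖ = 3.3955, so e_2 = (0.2425, 0.9701).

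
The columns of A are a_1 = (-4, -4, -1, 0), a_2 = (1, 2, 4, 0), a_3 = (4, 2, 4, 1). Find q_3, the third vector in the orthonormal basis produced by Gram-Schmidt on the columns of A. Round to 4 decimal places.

q_1 = a_1/‖a_1‖ = (-4, -4, -1, 0)/5.7446 = (-0.6963, -0.6963, -0.1741, 0.0000).
r_{12} = q_1·a_2 = -2.7852.
u_2 = a_2 + 2.7852·q_1 = (-0.9394, 0.0606, 3.5152, 0.0000).
‖u_2‖ = 3.6390, so q_2 = (-0.2581, 0.0167, 0.9660, 0.0000).
r_{13} = q_1·a_3 = -4.8742; r_{23} = q_2·a_3 = 2.8646.
u_3 = a_3 + 4.8742·q_1 − 2.8646·q_2 = (1.3455, -1.4416, 0.3844, 1.0000).
‖u_3‖ = 2.2442, so q_3 = (0.5996, -0.6424, 0.1713, 0.4456).

q_3 = (0.5996, -0.6424, 0.1713, 0.4456)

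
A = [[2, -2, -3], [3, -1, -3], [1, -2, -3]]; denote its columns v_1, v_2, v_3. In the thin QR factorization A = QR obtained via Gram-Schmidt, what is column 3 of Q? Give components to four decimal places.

q_3 = (0.7454, -0.2981, -0.5963)

v_1 = (2, 3, 1); ‖v_1‖ = 3.7417, so q_1 = (0.5345, 0.8018, 0.2673).
q_1·v_2 = 0.5345·(-2) + 0.8018·(-1) + 0.2673·(-2) = -2.4054.
u_2 = v_2 + 2.4054·q_1 = (-0.7143, 0.9286, -1.3571).
‖u_2‖ = 1.7928, so q_2 = (-0.3984, 0.5179, -0.7570).
q_1·v_3 = 0.5345·(-3) + 0.8018·(-3) + 0.2673·(-3) = -4.8107; q_2·v_3 = (-0.3984)·(-3) + 0.5179·(-3) + (-0.7570)·(-3) = 1.9124.
u_3 = v_3 + 4.8107·q_1 − 1.9124·q_2 = (0.3333, -0.1333, -0.2667).
‖u_3‖ = 0.4472, so q_3 = (0.7454, -0.2981, -0.5963).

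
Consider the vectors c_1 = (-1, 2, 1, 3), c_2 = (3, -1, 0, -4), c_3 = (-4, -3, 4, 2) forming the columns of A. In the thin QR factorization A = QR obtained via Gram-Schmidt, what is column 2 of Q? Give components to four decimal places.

c_1 = (-1, 2, 1, 3); ‖c_1‖ = 3.8730, so e_1 = (-0.2582, 0.5164, 0.2582, 0.7746).
e_1·c_2 = (-0.2582)·3 + 0.5164·(-1) + 0.2582·0 + 0.7746·(-4) = -4.3894.
u_2 = c_2 + 4.3894·e_1 = (1.8667, 1.2667, 1.1333, -0.6000).
‖u_2‖ = 2.5949, so e_2 = (0.7194, 0.4881, 0.4368, -0.2312).

e_2 = (0.7194, 0.4881, 0.4368, -0.2312)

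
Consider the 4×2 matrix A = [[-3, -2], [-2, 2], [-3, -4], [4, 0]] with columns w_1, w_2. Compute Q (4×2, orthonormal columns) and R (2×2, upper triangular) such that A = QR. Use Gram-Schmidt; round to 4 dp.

Q = [[-0.4867, -0.2061], [-0.3244, 0.6305], [-0.4867, -0.6669], [0.6489, -0.3395]], R = [[6.1644, 2.2711], [0.0000, 4.3407]]

w_1 = (-3, -2, -3, 4); ‖w_1‖ = 6.1644, so e_1 = (-0.4867, -0.3244, -0.4867, 0.6489).
e_1·w_2 = (-0.4867)·(-2) + (-0.3244)·2 + (-0.4867)·(-4) + 0.6489·0 = 2.2711.
u_2 = w_2 − 2.2711·e_1 = (-0.8947, 2.7368, -2.8947, -1.4737).
‖u_2‖ = 4.3407, so e_2 = (-0.2061, 0.6305, -0.6669, -0.3395).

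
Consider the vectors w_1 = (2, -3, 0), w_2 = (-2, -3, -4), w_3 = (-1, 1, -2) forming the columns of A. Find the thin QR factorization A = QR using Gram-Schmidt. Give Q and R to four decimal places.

Q = [[0.5547, -0.5322, 0.6396], [-0.8321, -0.3548, 0.4264], [0.0000, -0.7687, -0.6396]], R = [[3.6056, 1.3868, -1.3868], [0.0000, 5.2035, 1.7148], [0.0000, 0.0000, 1.0660]]

w_1 = (2, -3, 0); ‖w_1‖ = 3.6056, so e_1 = (0.5547, -0.8321, 0.0000).
e_1·w_2 = 0.5547·(-2) + (-0.8321)·(-3) + 0.0000·(-4) = 1.3868.
u_2 = w_2 − 1.3868·e_1 = (-2.7692, -1.8462, -4.0000).
‖u_2‖ = 5.2035, so e_2 = (-0.5322, -0.3548, -0.7687).
e_1·w_3 = 0.5547·(-1) + (-0.8321)·1 + 0.0000·(-2) = -1.3868; e_2·w_3 = (-0.5322)·(-1) + (-0.3548)·1 + (-0.7687)·(-2) = 1.7148.
u_3 = w_3 + 1.3868·e_1 − 1.7148·e_2 = (0.6818, 0.4545, -0.6818).
‖u_3‖ = 1.0660, so e_3 = (0.6396, 0.4264, -0.6396).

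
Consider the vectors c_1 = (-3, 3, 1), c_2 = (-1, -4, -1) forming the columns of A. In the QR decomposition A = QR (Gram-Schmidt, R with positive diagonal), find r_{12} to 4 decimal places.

q_1 = c_1/‖c_1‖ = (-3, 3, 1)/4.3589 = (-0.6882, 0.6882, 0.2294).
r_{12} = q_1·c_2 = -2.2942.

r_{12} = -2.2942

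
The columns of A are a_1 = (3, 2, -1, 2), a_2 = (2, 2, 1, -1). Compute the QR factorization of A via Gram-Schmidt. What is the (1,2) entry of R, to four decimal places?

e_1 = a_1/‖a_1‖ = (3, 2, -1, 2)/4.2426 = (0.7071, 0.4714, -0.2357, 0.4714).
r_{12} = e_1·a_2 = 1.6499.

r_{12} = 1.6499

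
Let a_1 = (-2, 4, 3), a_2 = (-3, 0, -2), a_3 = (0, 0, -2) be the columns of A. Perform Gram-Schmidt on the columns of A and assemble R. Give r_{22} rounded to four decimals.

r_{22} = 3.6056

a_1 = (-2, 4, 3); ‖a_1‖ = 5.3852, so e_1 = (-0.3714, 0.7428, 0.5571).
e_1·a_2 = (-0.3714)·(-3) + 0.7428·0 + 0.5571·(-2) = 0.0000.
u_2 = a_2 + 0.0000·e_1 = (-3.0000, 0.0000, -2.0000).
r_{22} = ‖u_2‖ = 3.6056.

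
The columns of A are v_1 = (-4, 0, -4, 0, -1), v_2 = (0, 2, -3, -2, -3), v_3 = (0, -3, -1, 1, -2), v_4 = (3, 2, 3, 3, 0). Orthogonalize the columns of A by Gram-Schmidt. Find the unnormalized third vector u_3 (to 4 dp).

u_3 = (0.8910, -2.8199, -0.3791, 0.8199, -2.0474)

q_1 = v_1/‖v_1‖ = (-4, 0, -4, 0, -1)/5.7446 = (-0.6963, 0.0000, -0.6963, 0.0000, -0.1741).
r_{12} = q_1·v_2 = 2.6112.
u_2 = v_2 − 2.6112·q_1 = (1.8182, 2.0000, -1.1818, -2.0000, -2.5455).
‖u_2‖ = 4.3797, so q_2 = (0.4151, 0.4567, -0.2698, -0.4567, -0.5812).
r_{13} = q_1·v_3 = 1.0445; r_{23} = q_2·v_3 = -0.3944.
u_3 = v_3 − 1.0445·q_1 + 0.3944·q_2 = (0.8910, -2.8199, -0.3791, 0.8199, -2.0474).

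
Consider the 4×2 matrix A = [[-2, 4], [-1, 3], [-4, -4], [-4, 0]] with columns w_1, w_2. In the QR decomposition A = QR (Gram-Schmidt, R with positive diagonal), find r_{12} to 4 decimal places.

r_{12} = 0.8220

w_1 = (-2, -1, -4, -4); ‖w_1‖ = 6.0828, so q_1 = (-0.3288, -0.1644, -0.6576, -0.6576).
r_{12} = q_1·w_2 = 0.8220.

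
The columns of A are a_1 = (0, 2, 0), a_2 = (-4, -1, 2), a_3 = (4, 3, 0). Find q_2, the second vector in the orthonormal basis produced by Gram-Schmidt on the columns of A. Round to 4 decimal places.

q_2 = (-0.8944, 0.0000, 0.4472)

a_1 = (0, 2, 0); ‖a_1‖ = 2.0000, so q_1 = (0.0000, 1.0000, 0.0000).
q_1·a_2 = 0.0000·(-4) + 1.0000·(-1) + 0.0000·2 = -1.0000.
u_2 = a_2 + 1.0000·q_1 = (-4.0000, 0.0000, 2.0000).
‖u_2‖ = 4.4721, so q_2 = (-0.8944, 0.0000, 0.4472).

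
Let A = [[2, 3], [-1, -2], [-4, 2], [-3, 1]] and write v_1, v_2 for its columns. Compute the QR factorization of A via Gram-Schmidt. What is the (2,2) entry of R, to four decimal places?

r_{22} = 4.2071

q_1 = v_1/‖v_1‖ = (2, -1, -4, -3)/5.4772 = (0.3651, -0.1826, -0.7303, -0.5477).
r_{12} = q_1·v_2 = -0.5477.
u_2 = v_2 + 0.5477·q_1 = (3.2000, -2.1000, 1.6000, 0.7000).
r_{22} = ‖u_2‖ = 4.2071.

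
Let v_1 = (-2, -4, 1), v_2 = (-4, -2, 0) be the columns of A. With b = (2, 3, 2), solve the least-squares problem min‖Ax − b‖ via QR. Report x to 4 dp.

v_1 = (-2, -4, 1); ‖v_1‖ = 4.5826, so e_1 = (-0.4364, -0.8729, 0.2182).
e_1·v_2 = (-0.4364)·(-4) + (-0.8729)·(-2) + 0.2182·0 = 3.4915.
u_2 = v_2 − 3.4915·e_1 = (-2.4762, 1.0476, -0.7619).
‖u_2‖ = 2.7946, so e_2 = (-0.8861, 0.3749, -0.2726).
Qᵀb = (-3.0551, -1.1928).
Back-substitute: x_2 = -1.1928/2.7946 = -0.4268.
x_1 = (-3.0551 − 3.4915·(-0.4268))/4.5826 = -0.3415.

x = (-0.3415, -0.4268)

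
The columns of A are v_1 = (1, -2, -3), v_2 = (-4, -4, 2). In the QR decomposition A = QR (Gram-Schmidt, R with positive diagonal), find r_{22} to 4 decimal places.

v_1 = (1, -2, -3); ‖v_1‖ = 3.7417, so q_1 = (0.2673, -0.5345, -0.8018).
q_1·v_2 = 0.2673·(-4) + (-0.5345)·(-4) + (-0.8018)·2 = -0.5345.
u_2 = v_2 + 0.5345·q_1 = (-3.8571, -4.2857, 1.5714).
r_{22} = ‖u_2‖ = 5.9761.

r_{22} = 5.9761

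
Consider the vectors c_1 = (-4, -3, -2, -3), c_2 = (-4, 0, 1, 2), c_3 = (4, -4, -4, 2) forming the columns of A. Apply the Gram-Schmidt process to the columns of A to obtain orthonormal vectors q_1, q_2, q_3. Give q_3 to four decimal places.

q_3 = (0.1981, -0.5818, -0.4718, 0.6322)

c_1 = (-4, -3, -2, -3); ‖c_1‖ = 6.1644, so q_1 = (-0.6489, -0.4867, -0.3244, -0.4867).
q_1·c_2 = (-0.6489)·(-4) + (-0.4867)·0 + (-0.3244)·1 + (-0.4867)·2 = 1.2978.
u_2 = c_2 − 1.2978·q_1 = (-3.1579, 0.6316, 1.4211, 2.6316).
‖u_2‖ = 4.3950, so q_2 = (-0.7185, 0.1437, 0.3233, 0.5988).
q_1·c_3 = (-0.6489)·4 + (-0.4867)·(-4) + (-0.3244)·(-4) + (-0.4867)·2 = -0.3244; q_2·c_3 = (-0.7185)·4 + 0.1437·(-4) + 0.3233·(-4) + 0.5988·2 = -3.5447.
u_3 = c_3 + 0.3244·q_1 + 3.5447·q_2 = (1.2425, -3.6485, -2.9591, 3.9646).
‖u_3‖ = 6.2713, so q_3 = (0.1981, -0.5818, -0.4718, 0.6322).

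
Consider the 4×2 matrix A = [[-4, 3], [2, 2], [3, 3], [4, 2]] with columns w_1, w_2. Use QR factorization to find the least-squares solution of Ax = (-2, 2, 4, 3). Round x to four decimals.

x = (0.7273, 0.3636)

w_1 = (-4, 2, 3, 4); ‖w_1‖ = 6.7082, so e_1 = (-0.5963, 0.2981, 0.4472, 0.5963).
e_1·w_2 = (-0.5963)·3 + 0.2981·2 + 0.4472·3 + 0.5963·2 = 1.3416.
u_2 = w_2 − 1.3416·e_1 = (3.8000, 1.6000, 2.4000, 1.2000).
‖u_2‖ = 4.9193, so e_2 = (0.7725, 0.3252, 0.4879, 0.2439).
Qᵀb = (5.3666, 1.7889).
Back-substitute: x_2 = 1.7889/4.9193 = 0.3636.
x_1 = (5.3666 − 1.3416·0.3636)/6.7082 = 0.7273.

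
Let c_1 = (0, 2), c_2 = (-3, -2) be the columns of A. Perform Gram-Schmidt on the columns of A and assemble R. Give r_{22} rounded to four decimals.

e_1 = c_1/‖c_1‖ = (0, 2)/2.0000 = (0.0000, 1.0000).
r_{12} = e_1·c_2 = -2.0000.
u_2 = c_2 + 2.0000·e_1 = (-3.0000, 0.0000).
r_{22} = ‖u_2‖ = 3.0000.

r_{22} = 3.0000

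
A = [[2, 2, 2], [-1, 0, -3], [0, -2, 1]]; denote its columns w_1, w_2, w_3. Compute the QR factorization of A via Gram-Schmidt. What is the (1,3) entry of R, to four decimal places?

r_{13} = 3.1305

w_1 = (2, -1, 0); ‖w_1‖ = 2.2361, so e_1 = (0.8944, -0.4472, 0.0000).
r_{13} = e_1·w_3 = 3.1305.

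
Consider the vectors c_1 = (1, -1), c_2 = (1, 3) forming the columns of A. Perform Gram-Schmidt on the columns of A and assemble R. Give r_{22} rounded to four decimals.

c_1 = (1, -1); ‖c_1‖ = 1.4142, so e_1 = (0.7071, -0.7071).
e_1·c_2 = 0.7071·1 + (-0.7071)·3 = -1.4142.
u_2 = c_2 + 1.4142·e_1 = (2.0000, 2.0000).
r_{22} = ‖u_2‖ = 2.8284.

r_{22} = 2.8284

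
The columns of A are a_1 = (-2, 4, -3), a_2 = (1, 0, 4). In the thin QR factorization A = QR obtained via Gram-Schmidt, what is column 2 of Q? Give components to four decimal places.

a_1 = (-2, 4, -3); ‖a_1‖ = 5.3852, so q_1 = (-0.3714, 0.7428, -0.5571).
q_1·a_2 = (-0.3714)·1 + 0.7428·0 + (-0.5571)·4 = -2.5997.
u_2 = a_2 + 2.5997·q_1 = (0.0345, 1.9310, 2.5517).
‖u_2‖ = 3.2002, so q_2 = (0.0108, 0.6034, 0.7974).

q_2 = (0.0108, 0.6034, 0.7974)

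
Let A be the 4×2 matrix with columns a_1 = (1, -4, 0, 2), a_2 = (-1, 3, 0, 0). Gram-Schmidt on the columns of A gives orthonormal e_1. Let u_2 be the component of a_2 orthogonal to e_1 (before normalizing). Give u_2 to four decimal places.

u_2 = (-0.3810, 0.5238, 0.0000, 1.2381)

a_1 = (1, -4, 0, 2); ‖a_1‖ = 4.5826, so e_1 = (0.2182, -0.8729, 0.0000, 0.4364).
e_1·a_2 = 0.2182·(-1) + (-0.8729)·3 + 0.0000·0 + 0.4364·0 = -2.8368.
u_2 = a_2 + 2.8368·e_1 = (-0.3810, 0.5238, 0.0000, 1.2381).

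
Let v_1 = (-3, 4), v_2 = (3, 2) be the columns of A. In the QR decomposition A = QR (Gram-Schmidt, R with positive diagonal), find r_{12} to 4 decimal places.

e_1 = v_1/‖v_1‖ = (-3, 4)/5.0000 = (-0.6000, 0.8000).
r_{12} = e_1·v_2 = -0.2000.

r_{12} = -0.2000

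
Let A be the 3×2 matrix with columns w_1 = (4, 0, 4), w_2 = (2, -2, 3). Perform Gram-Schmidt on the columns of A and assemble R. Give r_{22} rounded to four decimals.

w_1 = (4, 0, 4); ‖w_1‖ = 5.6569, so e_1 = (0.7071, 0.0000, 0.7071).
e_1·w_2 = 0.7071·2 + 0.0000·(-2) + 0.7071·3 = 3.5355.
u_2 = w_2 − 3.5355·e_1 = (-0.5000, -2.0000, 0.5000).
r_{22} = ‖u_2‖ = 2.1213.

r_{22} = 2.1213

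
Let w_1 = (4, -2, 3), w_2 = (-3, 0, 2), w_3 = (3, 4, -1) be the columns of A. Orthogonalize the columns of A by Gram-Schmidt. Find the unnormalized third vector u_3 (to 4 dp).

e_1 = w_1/‖w_1‖ = (4, -2, 3)/5.3852 = (0.7428, -0.3714, 0.5571).
r_{12} = e_1·w_2 = -1.1142.
u_2 = w_2 + 1.1142·e_1 = (-2.1724, -0.4138, 2.6207).
‖u_2‖ = 3.4291, so e_2 = (-0.6335, -0.1207, 0.7643).
r_{13} = e_1·w_3 = 0.1857; r_{23} = e_2·w_3 = -3.1475.
u_3 = w_3 − 0.1857·e_1 + 3.1475·e_2 = (0.8680, 3.6891, 1.3021).

u_3 = (0.8680, 3.6891, 1.3021)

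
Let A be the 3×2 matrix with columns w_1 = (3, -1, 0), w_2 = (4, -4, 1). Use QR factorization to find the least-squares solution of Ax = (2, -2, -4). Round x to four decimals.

x = (0.9730, -0.1081)

w_1 = (3, -1, 0); ‖w_1‖ = 3.1623, so q_1 = (0.9487, -0.3162, 0.0000).
q_1·w_2 = 0.9487·4 + (-0.3162)·(-4) + 0.0000·1 = 5.0596.
u_2 = w_2 − 5.0596·q_1 = (-0.8000, -2.4000, 1.0000).
‖u_2‖ = 2.7203, so q_2 = (-0.2941, -0.8823, 0.3676).
Qᵀb = (2.5298, -0.2941).
Back-substitute: x_2 = -0.2941/2.7203 = -0.1081.
x_1 = (2.5298 − 5.0596·(-0.1081))/3.1623 = 0.9730.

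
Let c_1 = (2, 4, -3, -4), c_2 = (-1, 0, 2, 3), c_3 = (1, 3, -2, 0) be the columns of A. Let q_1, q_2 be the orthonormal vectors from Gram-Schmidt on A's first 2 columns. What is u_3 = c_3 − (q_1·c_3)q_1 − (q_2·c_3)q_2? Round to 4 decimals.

c_1 = (2, 4, -3, -4); ‖c_1‖ = 6.7082, so q_1 = (0.2981, 0.5963, -0.4472, -0.5963).
q_1·c_2 = 0.2981·(-1) + 0.5963·0 + (-0.4472)·2 + (-0.5963)·3 = -2.9814.
u_2 = c_2 + 2.9814·q_1 = (-0.1111, 1.7778, 0.6667, 1.2222).
‖u_2‖ = 2.2608, so q_2 = (-0.0491, 0.7864, 0.2949, 0.5406).
q_1·c_3 = 0.2981·1 + 0.5963·3 + (-0.4472)·(-2) + (-0.5963)·0 = 2.9814; q_2·c_3 = (-0.0491)·1 + 0.7864·3 + 0.2949·(-2) + 0.5406·0 = 1.7202.
u_3 = c_3 − 2.9814·q_1 − 1.7202·q_2 = (0.1957, -0.1304, -1.1739, 0.8478).

u_3 = (0.1957, -0.1304, -1.1739, 0.8478)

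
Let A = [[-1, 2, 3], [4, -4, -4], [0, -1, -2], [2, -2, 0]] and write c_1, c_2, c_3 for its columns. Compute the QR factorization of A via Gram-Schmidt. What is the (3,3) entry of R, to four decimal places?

r_{33} = 1.7943

c_1 = (-1, 4, 0, 2); ‖c_1‖ = 4.5826, so q_1 = (-0.2182, 0.8729, 0.0000, 0.4364).
q_1·c_2 = (-0.2182)·2 + 0.8729·(-4) + 0.0000·(-1) + 0.4364·(-2) = -4.8008.
u_2 = c_2 + 4.8008·q_1 = (0.9524, 0.1905, -1.0000, 0.0952).
‖u_2‖ = 1.3973, so q_2 = (0.6816, 0.1363, -0.7157, 0.0682).
q_1·c_3 = (-0.2182)·3 + 0.8729·(-4) + 0.0000·(-2) + 0.4364·0 = -4.1461; q_2·c_3 = 0.6816·3 + 0.1363·(-4) + (-0.7157)·(-2) + 0.0682·0 = 2.9309.
u_3 = c_3 + 4.1461·q_1 − 2.9309·q_2 = (0.0976, -0.7805, 0.0976, 1.6098).
r_{33} = ‖u_3‖ = 1.7943.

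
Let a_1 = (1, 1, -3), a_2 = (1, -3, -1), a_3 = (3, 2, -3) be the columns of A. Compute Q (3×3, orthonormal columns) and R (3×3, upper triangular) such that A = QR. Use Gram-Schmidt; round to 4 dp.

Q = [[0.3015, 0.2752, 0.9129], [0.3015, -0.9358, 0.1826], [-0.9045, -0.2202, 0.3651]], R = [[3.3166, 0.3015, 4.2212], [0.0000, 3.3029, -0.3853], [0.0000, 0.0000, 2.0083]]

a_1 = (1, 1, -3); ‖a_1‖ = 3.3166, so q_1 = (0.3015, 0.3015, -0.9045).
q_1·a_2 = 0.3015·1 + 0.3015·(-3) + (-0.9045)·(-1) = 0.3015.
u_2 = a_2 − 0.3015·q_1 = (0.9091, -3.0909, -0.7273).
‖u_2‖ = 3.3029, so q_2 = (0.2752, -0.9358, -0.2202).
q_1·a_3 = 0.3015·3 + 0.3015·2 + (-0.9045)·(-3) = 4.2212; q_2·a_3 = 0.2752·3 + (-0.9358)·2 + (-0.2202)·(-3) = -0.3853.
u_3 = a_3 − 4.2212·q_1 + 0.3853·q_2 = (1.8333, 0.3667, 0.7333).
‖u_3‖ = 2.0083, so q_3 = (0.9129, 0.1826, 0.3651).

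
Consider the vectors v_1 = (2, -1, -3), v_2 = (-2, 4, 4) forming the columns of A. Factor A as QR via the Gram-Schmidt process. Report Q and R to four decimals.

v_1 = (2, -1, -3); ‖v_1‖ = 3.7417, so e_1 = (0.5345, -0.2673, -0.8018).
e_1·v_2 = 0.5345·(-2) + (-0.2673)·4 + (-0.8018)·4 = -5.3452.
u_2 = v_2 + 5.3452·e_1 = (0.8571, 2.5714, -0.2857).
‖u_2‖ = 2.7255, so e_2 = (0.3145, 0.9435, -0.1048).

Q = [[0.5345, 0.3145], [-0.2673, 0.9435], [-0.8018, -0.1048]], R = [[3.7417, -5.3452], [0.0000, 2.7255]]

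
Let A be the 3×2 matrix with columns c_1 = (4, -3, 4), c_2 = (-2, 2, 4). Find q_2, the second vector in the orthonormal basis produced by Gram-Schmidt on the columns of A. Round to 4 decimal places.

q_2 = (-0.4490, 0.4390, 0.7783)

c_1 = (4, -3, 4); ‖c_1‖ = 6.4031, so q_1 = (0.6247, -0.4685, 0.6247).
q_1·c_2 = 0.6247·(-2) + (-0.4685)·2 + 0.6247·4 = 0.3123.
u_2 = c_2 − 0.3123·q_1 = (-2.1951, 2.1463, 3.8049).
‖u_2‖ = 4.8890, so q_2 = (-0.4490, 0.4390, 0.7783).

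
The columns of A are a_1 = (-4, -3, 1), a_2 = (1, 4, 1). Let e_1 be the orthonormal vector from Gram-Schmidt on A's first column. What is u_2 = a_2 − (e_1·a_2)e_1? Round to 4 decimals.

u_2 = (-1.3077, 2.2692, 1.5769)

a_1 = (-4, -3, 1); ‖a_1‖ = 5.0990, so e_1 = (-0.7845, -0.5883, 0.1961).
e_1·a_2 = (-0.7845)·1 + (-0.5883)·4 + 0.1961·1 = -2.9417.
u_2 = a_2 + 2.9417·e_1 = (-1.3077, 2.2692, 1.5769).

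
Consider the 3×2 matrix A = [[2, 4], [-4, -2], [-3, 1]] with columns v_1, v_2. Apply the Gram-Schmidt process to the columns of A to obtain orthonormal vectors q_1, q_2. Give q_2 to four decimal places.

q_2 = (0.7967, -0.0531, 0.6020)

q_1 = v_1/‖v_1‖ = (2, -4, -3)/5.3852 = (0.3714, -0.7428, -0.5571).
r_{12} = q_1·v_2 = 2.4140.
u_2 = v_2 − 2.4140·q_1 = (3.1034, -0.2069, 2.3448).
‖u_2‖ = 3.8952, so q_2 = (0.7967, -0.0531, 0.6020).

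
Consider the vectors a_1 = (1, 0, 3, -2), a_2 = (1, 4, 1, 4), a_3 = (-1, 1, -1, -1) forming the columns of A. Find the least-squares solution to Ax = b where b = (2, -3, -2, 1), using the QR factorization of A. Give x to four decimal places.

x = (-0.7772, -0.4208, -1.5990)

e_1 = a_1/‖a_1‖ = (1, 0, 3, -2)/3.7417 = (0.2673, 0.0000, 0.8018, -0.5345).
r_{12} = e_1·a_2 = -1.0690.
u_2 = a_2 + 1.0690·e_1 = (1.2857, 4.0000, 1.8571, 3.4286).
‖u_2‖ = 5.7321, so e_2 = (0.2243, 0.6978, 0.3240, 0.5981).
r_{13} = e_1·a_3 = -0.5345; r_{23} = e_2·a_3 = -0.4486.
u_3 = a_3 + 0.5345·e_1 + 0.4486·e_2 = (-0.7565, 1.3130, -0.4261, -1.0174).
‖u_3‖ = 1.8743, so e_3 = (-0.4036, 0.7005, -0.2273, -0.5428).
Qᵀb = (-1.6036, -1.6947, -2.9970).
Back-substitute: x_3 = -2.9970/1.8743 = -1.5990.
x_2 = (-1.6947 + 0.4486·(-1.5990))/5.7321 = -0.4208.
x_1 = (-1.6036 + 1.0690·(-0.4208) + 0.5345·(-1.5990))/3.7417 = -0.7772.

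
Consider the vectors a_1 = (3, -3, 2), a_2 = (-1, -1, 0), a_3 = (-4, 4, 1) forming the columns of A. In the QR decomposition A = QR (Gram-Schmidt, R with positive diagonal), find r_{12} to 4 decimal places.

r_{12} = 0.0000

a_1 = (3, -3, 2); ‖a_1‖ = 4.6904, so q_1 = (0.6396, -0.6396, 0.4264).
r_{12} = q_1·a_2 = 0.0000.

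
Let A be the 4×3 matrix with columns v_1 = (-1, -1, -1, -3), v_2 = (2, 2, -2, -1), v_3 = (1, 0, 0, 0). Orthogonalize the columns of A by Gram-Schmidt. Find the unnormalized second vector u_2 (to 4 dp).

v_1 = (-1, -1, -1, -3); ‖v_1‖ = 3.4641, so q_1 = (-0.2887, -0.2887, -0.2887, -0.8660).
q_1·v_2 = (-0.2887)·2 + (-0.2887)·2 + (-0.2887)·(-2) + (-0.8660)·(-1) = 0.2887.
u_2 = v_2 − 0.2887·q_1 = (2.0833, 2.0833, -1.9167, -0.7500).

u_2 = (2.0833, 2.0833, -1.9167, -0.7500)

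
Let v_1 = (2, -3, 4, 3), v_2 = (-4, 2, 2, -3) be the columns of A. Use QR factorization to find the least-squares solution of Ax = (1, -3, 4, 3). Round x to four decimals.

x = (0.9942, 0.1186)

q_1 = v_1/‖v_1‖ = (2, -3, 4, 3)/6.1644 = (0.3244, -0.4867, 0.6489, 0.4867).
r_{12} = q_1·v_2 = -2.4333.
u_2 = v_2 + 2.4333·q_1 = (-3.2105, 0.8158, 3.5789, -1.8158).
‖u_2‖ = 5.2037, so q_2 = (-0.6170, 0.1568, 0.6878, -0.3489).
Qᵀb = (5.8400, 0.6170).
Back-substitute: x_2 = 0.6170/5.2037 = 0.1186.
x_1 = (5.8400 + 2.4333·0.1186)/6.1644 = 0.9942.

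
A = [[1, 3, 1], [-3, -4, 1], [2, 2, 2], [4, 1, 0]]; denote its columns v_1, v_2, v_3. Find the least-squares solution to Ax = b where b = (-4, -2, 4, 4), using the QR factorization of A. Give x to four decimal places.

v_1 = (1, -3, 2, 4); ‖v_1‖ = 5.4772, so e_1 = (0.1826, -0.5477, 0.3651, 0.7303).
e_1·v_2 = 0.1826·3 + (-0.5477)·(-4) + 0.3651·2 + 0.7303·1 = 4.1992.
u_2 = v_2 − 4.1992·e_1 = (2.2333, -1.7000, 0.4667, -2.0667).
‖u_2‖ = 3.5166, so e_2 = (0.6351, -0.4834, 0.1327, -0.5877).
e_1·v_3 = 0.1826·1 + (-0.5477)·1 + 0.3651·2 + 0.7303·0 = 0.3651; e_2·v_3 = 0.6351·1 + (-0.4834)·1 + 0.1327·2 + (-0.5877)·0 = 0.4171.
u_3 = v_3 − 0.3651·e_1 − 0.4171·e_2 = (0.6685, 1.4016, 1.8113, -0.0216).
‖u_3‖ = 2.3859, so e_3 = (0.2802, 0.5874, 0.7592, -0.0090).
Qᵀb = (4.7469, -3.3934, 0.7049).
Back-substitute: x_3 = 0.7049/2.3859 = 0.2955.
x_2 = (-3.3934 − 0.4171·0.2955)/3.5166 = -1.0000.
x_1 = (4.7469 − 4.1992·(-1.0000) − 0.3651·0.2955)/5.4772 = 1.6136.

x = (1.6136, -1.0000, 0.2955)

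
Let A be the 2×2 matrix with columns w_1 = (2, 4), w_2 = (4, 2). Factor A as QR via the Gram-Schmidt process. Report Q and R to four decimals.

Q = [[0.4472, 0.8944], [0.8944, -0.4472]], R = [[4.4721, 3.5777], [0.0000, 2.6833]]

w_1 = (2, 4); ‖w_1‖ = 4.4721, so e_1 = (0.4472, 0.8944).
e_1·w_2 = 0.4472·4 + 0.8944·2 = 3.5777.
u_2 = w_2 − 3.5777·e_1 = (2.4000, -1.2000).
‖u_2‖ = 2.6833, so e_2 = (0.8944, -0.4472).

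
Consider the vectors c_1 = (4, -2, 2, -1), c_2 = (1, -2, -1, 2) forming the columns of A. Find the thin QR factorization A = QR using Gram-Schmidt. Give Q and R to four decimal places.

c_1 = (4, -2, 2, -1); ‖c_1‖ = 5.0000, so e_1 = (0.8000, -0.4000, 0.4000, -0.2000).
e_1·c_2 = 0.8000·1 + (-0.4000)·(-2) + 0.4000·(-1) + (-0.2000)·2 = 0.8000.
u_2 = c_2 − 0.8000·e_1 = (0.3600, -1.6800, -1.3200, 2.1600).
‖u_2‖ = 3.0594, so e_2 = (0.1177, -0.5491, -0.4315, 0.7060).

Q = [[0.8000, 0.1177], [-0.4000, -0.5491], [0.4000, -0.4315], [-0.2000, 0.7060]], R = [[5.0000, 0.8000], [0.0000, 3.0594]]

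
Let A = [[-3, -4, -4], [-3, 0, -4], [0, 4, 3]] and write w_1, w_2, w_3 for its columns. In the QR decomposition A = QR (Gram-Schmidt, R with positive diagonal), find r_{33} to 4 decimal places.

r_{33} = 1.7321

w_1 = (-3, -3, 0); ‖w_1‖ = 4.2426, so q_1 = (-0.7071, -0.7071, 0.0000).
q_1·w_2 = (-0.7071)·(-4) + (-0.7071)·0 + 0.0000·4 = 2.8284.
u_2 = w_2 − 2.8284·q_1 = (-2.0000, 2.0000, 4.0000).
‖u_2‖ = 4.8990, so q_2 = (-0.4082, 0.4082, 0.8165).
q_1·w_3 = (-0.7071)·(-4) + (-0.7071)·(-4) + 0.0000·3 = 5.6569; q_2·w_3 = (-0.4082)·(-4) + 0.4082·(-4) + 0.8165·3 = 2.4495.
u_3 = w_3 − 5.6569·q_1 − 2.4495·q_2 = (1.0000, -1.0000, 1.0000).
r_{33} = ‖u_3‖ = 1.7321.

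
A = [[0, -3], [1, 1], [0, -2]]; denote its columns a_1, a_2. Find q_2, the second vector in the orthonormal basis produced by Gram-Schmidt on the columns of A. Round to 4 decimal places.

q_1 = a_1/‖a_1‖ = (0, 1, 0)/1.0000 = (0.0000, 1.0000, 0.0000).
r_{12} = q_1·a_2 = 1.0000.
u_2 = a_2 − 1.0000·q_1 = (-3.0000, 0.0000, -2.0000).
‖u_2‖ = 3.6056, so q_2 = (-0.8321, 0.0000, -0.5547).

q_2 = (-0.8321, 0.0000, -0.5547)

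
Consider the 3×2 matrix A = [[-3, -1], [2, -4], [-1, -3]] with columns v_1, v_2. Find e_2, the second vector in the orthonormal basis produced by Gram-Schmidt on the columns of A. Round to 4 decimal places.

e_2 = (-0.2817, -0.7325, -0.6198)

v_1 = (-3, 2, -1); ‖v_1‖ = 3.7417, so e_1 = (-0.8018, 0.5345, -0.2673).
e_1·v_2 = (-0.8018)·(-1) + 0.5345·(-4) + (-0.2673)·(-3) = -0.5345.
u_2 = v_2 + 0.5345·e_1 = (-1.4286, -3.7143, -3.1429).
‖u_2‖ = 5.0709, so e_2 = (-0.2817, -0.7325, -0.6198).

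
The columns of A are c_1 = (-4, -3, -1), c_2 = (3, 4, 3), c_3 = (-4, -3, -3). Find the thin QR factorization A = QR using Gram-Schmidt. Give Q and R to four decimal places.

Q = [[-0.7845, -0.4726, -0.4016], [-0.5883, 0.3623, 0.7229], [-0.1961, 0.8034, -0.5623]], R = [[5.0990, -5.2951, 5.4913], [0.0000, 2.4416, -1.6067], [0.0000, 0.0000, 1.1245]]

c_1 = (-4, -3, -1); ‖c_1‖ = 5.0990, so q_1 = (-0.7845, -0.5883, -0.1961).
q_1·c_2 = (-0.7845)·3 + (-0.5883)·4 + (-0.1961)·3 = -5.2951.
u_2 = c_2 + 5.2951·q_1 = (-1.1538, 0.8846, 1.9615).
‖u_2‖ = 2.4416, so q_2 = (-0.4726, 0.3623, 0.8034).
q_1·c_3 = (-0.7845)·(-4) + (-0.5883)·(-3) + (-0.1961)·(-3) = 5.4913; q_2·c_3 = (-0.4726)·(-4) + 0.3623·(-3) + 0.8034·(-3) = -1.6067.
u_3 = c_3 − 5.4913·q_1 + 1.6067·q_2 = (-0.4516, 0.8129, -0.6323).
‖u_3‖ = 1.1245, so q_3 = (-0.4016, 0.7229, -0.5623).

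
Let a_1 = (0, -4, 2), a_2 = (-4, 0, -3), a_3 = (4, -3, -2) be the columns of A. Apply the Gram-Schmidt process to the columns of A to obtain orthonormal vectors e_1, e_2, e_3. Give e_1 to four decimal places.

e_1 = a_1/‖a_1‖ = (0, -4, 2)/4.4721 = (0.0000, -0.8944, 0.4472).

e_1 = (0.0000, -0.8944, 0.4472)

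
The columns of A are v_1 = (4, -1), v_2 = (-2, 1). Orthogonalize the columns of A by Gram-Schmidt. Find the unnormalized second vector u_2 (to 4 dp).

u_2 = (0.1176, 0.4706)

v_1 = (4, -1); ‖v_1‖ = 4.1231, so e_1 = (0.9701, -0.2425).
e_1·v_2 = 0.9701·(-2) + (-0.2425)·1 = -2.1828.
u_2 = v_2 + 2.1828·e_1 = (0.1176, 0.4706).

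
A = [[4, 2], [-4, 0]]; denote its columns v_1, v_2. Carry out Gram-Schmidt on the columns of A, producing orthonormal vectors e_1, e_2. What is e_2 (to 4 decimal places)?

v_1 = (4, -4); ‖v_1‖ = 5.6569, so e_1 = (0.7071, -0.7071).
e_1·v_2 = 0.7071·2 + (-0.7071)·0 = 1.4142.
u_2 = v_2 − 1.4142·e_1 = (1.0000, 1.0000).
‖u_2‖ = 1.4142, so e_2 = (0.7071, 0.7071).

e_2 = (0.7071, 0.7071)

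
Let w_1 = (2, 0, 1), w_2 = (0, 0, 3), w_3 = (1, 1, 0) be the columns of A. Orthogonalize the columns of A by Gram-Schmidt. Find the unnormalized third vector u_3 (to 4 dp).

q_1 = w_1/‖w_1‖ = (2, 0, 1)/2.2361 = (0.8944, 0.0000, 0.4472).
r_{12} = q_1·w_2 = 1.3416.
u_2 = w_2 − 1.3416·q_1 = (-1.2000, 0.0000, 2.4000).
‖u_2‖ = 2.6833, so q_2 = (-0.4472, 0.0000, 0.8944).
r_{13} = q_1·w_3 = 0.8944; r_{23} = q_2·w_3 = -0.4472.
u_3 = w_3 − 0.8944·q_1 + 0.4472·q_2 = (0.0000, 1.0000, 0.0000).

u_3 = (0.0000, 1.0000, 0.0000)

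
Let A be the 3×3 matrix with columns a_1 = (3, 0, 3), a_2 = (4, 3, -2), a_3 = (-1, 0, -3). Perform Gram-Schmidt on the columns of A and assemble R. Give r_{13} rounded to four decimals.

a_1 = (3, 0, 3); ‖a_1‖ = 4.2426, so e_1 = (0.7071, 0.0000, 0.7071).
r_{13} = e_1·a_3 = -2.8284.

r_{13} = -2.8284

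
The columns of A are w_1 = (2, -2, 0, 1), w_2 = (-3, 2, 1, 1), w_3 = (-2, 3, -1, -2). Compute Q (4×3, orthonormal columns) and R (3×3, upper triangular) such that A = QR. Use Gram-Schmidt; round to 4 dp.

w_1 = (2, -2, 0, 1); ‖w_1‖ = 3.0000, so e_1 = (0.6667, -0.6667, 0.0000, 0.3333).
e_1·w_2 = 0.6667·(-3) + (-0.6667)·2 + 0.0000·1 + 0.3333·1 = -3.0000.
u_2 = w_2 + 3.0000·e_1 = (-1.0000, 0.0000, 1.0000, 2.0000).
‖u_2‖ = 2.4495, so e_2 = (-0.4082, 0.0000, 0.4082, 0.8165).
e_1·w_3 = 0.6667·(-2) + (-0.6667)·3 + 0.0000·(-1) + 0.3333·(-2) = -4.0000; e_2·w_3 = (-0.4082)·(-2) + 0.0000·3 + 0.4082·(-1) + 0.8165·(-2) = -1.2247.
u_3 = w_3 + 4.0000·e_1 + 1.2247·e_2 = (0.1667, 0.3333, -0.5000, 0.3333).
‖u_3‖ = 0.7071, so e_3 = (0.2357, 0.4714, -0.7071, 0.4714).

Q = [[0.6667, -0.4082, 0.2357], [-0.6667, 0.0000, 0.4714], [0.0000, 0.4082, -0.7071], [0.3333, 0.8165, 0.4714]], R = [[3.0000, -3.0000, -4.0000], [0.0000, 2.4495, -1.2247], [0.0000, 0.0000, 0.7071]]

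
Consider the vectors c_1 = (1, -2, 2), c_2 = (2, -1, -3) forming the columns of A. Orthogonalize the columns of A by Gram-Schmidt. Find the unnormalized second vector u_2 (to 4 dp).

c_1 = (1, -2, 2); ‖c_1‖ = 3.0000, so q_1 = (0.3333, -0.6667, 0.6667).
q_1·c_2 = 0.3333·2 + (-0.6667)·(-1) + 0.6667·(-3) = -0.6667.
u_2 = c_2 + 0.6667·q_1 = (2.2222, -1.4444, -2.5556).

u_2 = (2.2222, -1.4444, -2.5556)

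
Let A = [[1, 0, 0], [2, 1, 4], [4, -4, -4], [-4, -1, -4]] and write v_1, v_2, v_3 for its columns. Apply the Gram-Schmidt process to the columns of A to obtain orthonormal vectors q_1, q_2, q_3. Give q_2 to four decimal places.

v_1 = (1, 2, 4, -4); ‖v_1‖ = 6.0828, so q_1 = (0.1644, 0.3288, 0.6576, -0.6576).
q_1·v_2 = 0.1644·0 + 0.3288·1 + 0.6576·(-4) + (-0.6576)·(-1) = -1.6440.
u_2 = v_2 + 1.6440·q_1 = (0.2703, 1.5405, -2.9189, -2.0811).
‖u_2‖ = 3.9112, so q_2 = (0.0691, 0.3939, -0.7463, -0.5321).

q_2 = (0.0691, 0.3939, -0.7463, -0.5321)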